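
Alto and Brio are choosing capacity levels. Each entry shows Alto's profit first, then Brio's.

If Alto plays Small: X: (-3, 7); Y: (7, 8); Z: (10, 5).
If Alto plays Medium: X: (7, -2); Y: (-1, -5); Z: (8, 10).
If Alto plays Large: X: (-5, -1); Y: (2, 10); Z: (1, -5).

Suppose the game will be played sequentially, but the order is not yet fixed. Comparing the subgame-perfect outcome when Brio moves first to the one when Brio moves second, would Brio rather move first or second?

If Alto leads: Brio's best replies are Small→Y, Medium→Z, Large→Y; Alto's induced payoffs 7, 8, 2; outcome (Medium, Z), payoffs (8, 10).
If Brio leads: Alto's best replies are X→Medium, Y→Small, Z→Small; Brio's induced payoffs -2, 8, 5; outcome (Small, Y), payoffs (7, 8).
Brio gets 8 moving first and 10 moving second, so Brio prefers to move second.

second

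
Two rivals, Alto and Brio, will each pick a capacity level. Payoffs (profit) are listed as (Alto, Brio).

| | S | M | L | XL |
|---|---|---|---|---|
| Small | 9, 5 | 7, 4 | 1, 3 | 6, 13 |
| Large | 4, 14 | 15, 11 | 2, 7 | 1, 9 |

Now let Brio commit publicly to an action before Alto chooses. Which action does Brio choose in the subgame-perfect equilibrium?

XL

Work backward from Alto's decision.
- S: Alto compares 9, 4 and picks Small; Brio would get 5.
- M: Alto compares 7, 15 and picks Large; Brio would get 11.
- L: Alto compares 1, 2 and picks Large; Brio would get 7.
- XL: Alto compares 6, 1 and picks Small; Brio would get 13.
Maximizing over 5, 11, 7, 13, Brio chooses XL. Subgame-perfect outcome: (Small, XL) with payoffs (6, 13).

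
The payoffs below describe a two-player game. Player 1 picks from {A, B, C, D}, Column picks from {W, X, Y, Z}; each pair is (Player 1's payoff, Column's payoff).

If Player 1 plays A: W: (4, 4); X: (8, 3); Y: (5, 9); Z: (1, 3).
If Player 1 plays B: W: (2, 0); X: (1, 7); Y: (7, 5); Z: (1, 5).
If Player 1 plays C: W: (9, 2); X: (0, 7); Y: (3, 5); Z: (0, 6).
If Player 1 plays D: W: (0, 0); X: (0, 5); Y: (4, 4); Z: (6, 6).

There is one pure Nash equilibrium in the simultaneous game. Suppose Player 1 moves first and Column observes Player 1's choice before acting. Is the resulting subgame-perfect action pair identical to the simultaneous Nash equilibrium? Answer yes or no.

Column best-responds to each possible Player 1 move:
- A: Column compares 4, 3, 9, 3 and picks Y; Player 1 would get 5.
- B: Column compares 0, 7, 5, 5 and picks X; Player 1 would get 1.
- C: Column compares 2, 7, 5, 6 and picks X; Player 1 would get 0.
- D: Column compares 0, 5, 4, 6 and picks Z; Player 1 would get 6.
Maximizing over 5, 1, 0, 6, Player 1 chooses D. Subgame-perfect outcome: (D, Z) with payoffs (6, 6).
Now find the simultaneous Nash equilibrium.
Player 1's best replies: W→C; X→A; Y→B; Z→D.
Column's best replies: A→Y; B→X; C→X; D→Z.
The unique mutual best reply is (D, Z), giving (6, 6).
Sequential outcome (D, Z) coincides with the Nash profile (D, Z).

yes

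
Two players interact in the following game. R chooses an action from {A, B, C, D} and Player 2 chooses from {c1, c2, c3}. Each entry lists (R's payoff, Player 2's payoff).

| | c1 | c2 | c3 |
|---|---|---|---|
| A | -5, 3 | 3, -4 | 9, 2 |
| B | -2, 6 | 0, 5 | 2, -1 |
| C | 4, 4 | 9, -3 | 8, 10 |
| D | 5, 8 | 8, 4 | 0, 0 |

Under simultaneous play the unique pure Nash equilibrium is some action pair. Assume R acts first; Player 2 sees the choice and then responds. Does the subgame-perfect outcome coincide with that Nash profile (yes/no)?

no

Work backward from Player 2's decision.
- A: Player 2 compares 3, -4, 2 and picks c1; R would get -5.
- B: Player 2 compares 6, 5, -1 and picks c1; R would get -2.
- C: Player 2 compares 4, -3, 10 and picks c3; R would get 8.
- D: Player 2 compares 8, 4, 0 and picks c1; R would get 5.
Among -5, -2, 8, 5, the best is 8 at C. Subgame-perfect outcome: (C, c3) with payoffs (8, 10).
For the simultaneous game, intersect best replies.
R's best replies: c1→D; c2→C; c3→A.
Player 2's best replies: A→c1; B→c1; C→c3; D→c1.
The unique mutual best reply is (D, c1), giving (5, 8).
Sequential outcome (C, c3) differs from the Nash profile (D, c1).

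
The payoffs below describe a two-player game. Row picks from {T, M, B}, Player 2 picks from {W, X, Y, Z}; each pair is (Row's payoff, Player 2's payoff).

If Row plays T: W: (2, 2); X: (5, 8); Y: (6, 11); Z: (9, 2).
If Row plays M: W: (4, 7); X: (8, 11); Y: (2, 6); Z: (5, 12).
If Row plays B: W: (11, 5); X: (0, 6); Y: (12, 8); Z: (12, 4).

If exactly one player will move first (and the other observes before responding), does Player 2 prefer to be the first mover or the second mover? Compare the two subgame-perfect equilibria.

If Row leads: Player 2's best replies are T→Y, M→Z, B→Y; Row's induced payoffs 6, 5, 12; outcome (B, Y), payoffs (12, 8).
If Player 2 leads: Row's best replies are W→B, X→M, Y→B, Z→B; Player 2's induced payoffs 5, 11, 8, 4; outcome (M, X), payoffs (8, 11).
Player 2 gets 11 moving first and 8 moving second, so Player 2 prefers to move first.

first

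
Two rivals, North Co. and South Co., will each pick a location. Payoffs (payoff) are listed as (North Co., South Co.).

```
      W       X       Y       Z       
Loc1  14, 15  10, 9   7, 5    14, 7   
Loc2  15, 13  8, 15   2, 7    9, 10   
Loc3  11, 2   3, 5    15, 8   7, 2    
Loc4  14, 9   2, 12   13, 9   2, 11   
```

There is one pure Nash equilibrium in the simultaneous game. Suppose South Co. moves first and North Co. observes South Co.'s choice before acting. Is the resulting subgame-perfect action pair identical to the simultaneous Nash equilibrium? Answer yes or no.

Work backward from North Co.'s decision.
- W → North Co. plays Loc2 (best of 14, 15, 11, 14); South Co. gets 13.
- X → North Co. plays Loc1 (best of 10, 8, 3, 2); South Co. gets 9.
- Y → North Co. plays Loc3 (best of 7, 2, 15, 13); South Co. gets 8.
- Z → North Co. plays Loc1 (best of 14, 9, 7, 2); South Co. gets 7.
Maximizing over 13, 9, 8, 7, South Co. chooses W. Subgame-perfect outcome: (Loc2, W) with payoffs (15, 13).
For the simultaneous game, intersect best replies.
North Co.'s best replies: W→Loc2; X→Loc1; Y→Loc3; Z→Loc1.
South Co.'s best replies: Loc1→W; Loc2→X; Loc3→Y; Loc4→X.
The unique mutual best reply is (Loc3, Y), giving (15, 8).
Sequential outcome (Loc2, W) differs from the Nash profile (Loc3, Y).

no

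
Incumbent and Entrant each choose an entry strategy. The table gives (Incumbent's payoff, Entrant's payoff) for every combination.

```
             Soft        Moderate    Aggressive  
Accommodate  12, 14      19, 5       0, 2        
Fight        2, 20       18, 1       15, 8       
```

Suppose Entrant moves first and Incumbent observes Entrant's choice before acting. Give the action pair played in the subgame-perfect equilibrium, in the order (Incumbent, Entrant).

Backward induction with Entrant moving first.
- Soft: Incumbent compares 12, 2 and picks Accommodate; Entrant would get 14.
- Moderate: Incumbent compares 19, 18 and picks Accommodate; Entrant would get 5.
- Aggressive: Incumbent compares 0, 15 and picks Fight; Entrant would get 8.
Among 14, 5, 8, the best is 14 at Soft. Subgame-perfect outcome: (Accommodate, Soft) with payoffs (12, 14).

(Accommodate, Soft)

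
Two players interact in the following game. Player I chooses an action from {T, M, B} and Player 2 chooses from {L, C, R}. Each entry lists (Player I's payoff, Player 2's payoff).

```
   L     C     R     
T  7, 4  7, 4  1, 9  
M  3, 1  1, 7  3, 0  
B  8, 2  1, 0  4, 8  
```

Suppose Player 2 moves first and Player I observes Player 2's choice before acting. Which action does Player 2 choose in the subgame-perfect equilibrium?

Player I best-responds to each possible Player 2 move:
- L: Player I compares 7, 3, 8 and picks B; Player 2 would get 2.
- C: Player I compares 7, 1, 1 and picks T; Player 2 would get 4.
- R: Player I compares 1, 3, 4 and picks B; Player 2 would get 8.
Among 2, 4, 8, the best is 8 at R. Subgame-perfect outcome: (B, R) with payoffs (4, 8).

R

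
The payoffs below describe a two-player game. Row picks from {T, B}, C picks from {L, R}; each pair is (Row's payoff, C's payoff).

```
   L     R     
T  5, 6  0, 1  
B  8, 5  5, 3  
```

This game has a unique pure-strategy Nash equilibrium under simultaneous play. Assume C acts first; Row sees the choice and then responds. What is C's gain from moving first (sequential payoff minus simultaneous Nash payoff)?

Row best-responds to each possible C move:
- L: BR = B, leader payoff 5.
- R: BR = B, leader payoff 3.
C's induced payoffs are 5, 3, so C commits to L. Subgame-perfect outcome: (B, L) with payoffs (8, 5).
Now find the simultaneous Nash equilibrium.
Row's best replies: L→B; R→B.
C's best replies: T→L; B→L.
The unique mutual best reply is (B, L), giving (8, 5).
C's commitment gain: 5 − 5 = 0.

0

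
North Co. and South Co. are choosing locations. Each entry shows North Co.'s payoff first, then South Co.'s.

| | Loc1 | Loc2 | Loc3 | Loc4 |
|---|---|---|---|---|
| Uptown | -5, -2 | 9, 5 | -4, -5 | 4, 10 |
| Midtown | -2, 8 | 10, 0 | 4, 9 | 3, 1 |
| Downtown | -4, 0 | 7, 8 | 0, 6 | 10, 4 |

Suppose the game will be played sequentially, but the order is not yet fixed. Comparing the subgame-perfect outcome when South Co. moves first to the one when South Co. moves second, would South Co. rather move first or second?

first

If North Co. leads: South Co.'s best replies are Uptown→Loc4, Midtown→Loc3, Downtown→Loc2; North Co.'s induced payoffs 4, 4, 7; outcome (Downtown, Loc2), payoffs (7, 8).
If South Co. leads: North Co.'s best replies are Loc1→Midtown, Loc2→Midtown, Loc3→Midtown, Loc4→Downtown; South Co.'s induced payoffs 8, 0, 9, 4; outcome (Midtown, Loc3), payoffs (4, 9).
South Co. gets 9 moving first and 8 moving second, so South Co. prefers to move first.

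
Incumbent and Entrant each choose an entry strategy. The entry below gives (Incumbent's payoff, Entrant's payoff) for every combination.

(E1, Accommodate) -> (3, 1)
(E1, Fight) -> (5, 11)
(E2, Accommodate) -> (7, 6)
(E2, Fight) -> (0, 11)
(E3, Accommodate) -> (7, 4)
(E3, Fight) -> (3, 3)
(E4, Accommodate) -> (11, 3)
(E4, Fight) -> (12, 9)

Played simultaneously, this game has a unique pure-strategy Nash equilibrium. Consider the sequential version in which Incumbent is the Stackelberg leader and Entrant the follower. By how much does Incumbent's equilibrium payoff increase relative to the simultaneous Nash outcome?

Entrant best-responds to each possible Incumbent move:
- E1: BR = Fight, leader payoff 5.
- E2: BR = Fight, leader payoff 0.
- E3: BR = Accommodate, leader payoff 7.
- E4: BR = Fight, leader payoff 12.
Incumbent's induced payoffs are 5, 0, 7, 12, so Incumbent commits to E4. Subgame-perfect outcome: (E4, Fight) with payoffs (12, 9).
Now find the simultaneous Nash equilibrium.
Incumbent's best replies: Accommodate→E4; Fight→E4.
Entrant's best replies: E1→Fight; E2→Fight; E3→Accommodate; E4→Fight.
The unique mutual best reply is (E4, Fight), giving (12, 9).
Incumbent's commitment gain: 12 − 12 = 0.

0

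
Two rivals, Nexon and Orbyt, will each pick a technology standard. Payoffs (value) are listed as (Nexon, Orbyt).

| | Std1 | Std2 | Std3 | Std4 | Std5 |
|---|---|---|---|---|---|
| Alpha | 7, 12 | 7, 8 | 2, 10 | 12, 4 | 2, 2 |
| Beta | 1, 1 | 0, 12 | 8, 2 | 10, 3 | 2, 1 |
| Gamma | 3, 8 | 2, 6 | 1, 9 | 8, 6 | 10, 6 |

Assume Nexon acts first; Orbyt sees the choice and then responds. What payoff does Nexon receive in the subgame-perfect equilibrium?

7

Solve by backward induction (Nexon leads).
- Alpha: BR = Std1, leader payoff 7.
- Beta: BR = Std2, leader payoff 0.
- Gamma: BR = Std3, leader payoff 1.
Nexon's induced payoffs are 7, 0, 1, so Nexon commits to Alpha. Subgame-perfect outcome: (Alpha, Std1) with payoffs (7, 12).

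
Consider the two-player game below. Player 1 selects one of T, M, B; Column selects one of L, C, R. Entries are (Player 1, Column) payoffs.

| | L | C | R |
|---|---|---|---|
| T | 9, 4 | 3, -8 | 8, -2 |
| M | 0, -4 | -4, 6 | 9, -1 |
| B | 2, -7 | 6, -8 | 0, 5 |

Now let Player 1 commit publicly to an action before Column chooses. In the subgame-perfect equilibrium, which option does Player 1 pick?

Solve by backward induction (Player 1 leads).
- T: Column compares 4, -8, -2 and picks L; Player 1 would get 9.
- M: Column compares -4, 6, -1 and picks C; Player 1 would get -4.
- B: Column compares -7, -8, 5 and picks R; Player 1 would get 0.
Maximizing over 9, -4, 0, Player 1 chooses T. Subgame-perfect outcome: (T, L) with payoffs (9, 4).

T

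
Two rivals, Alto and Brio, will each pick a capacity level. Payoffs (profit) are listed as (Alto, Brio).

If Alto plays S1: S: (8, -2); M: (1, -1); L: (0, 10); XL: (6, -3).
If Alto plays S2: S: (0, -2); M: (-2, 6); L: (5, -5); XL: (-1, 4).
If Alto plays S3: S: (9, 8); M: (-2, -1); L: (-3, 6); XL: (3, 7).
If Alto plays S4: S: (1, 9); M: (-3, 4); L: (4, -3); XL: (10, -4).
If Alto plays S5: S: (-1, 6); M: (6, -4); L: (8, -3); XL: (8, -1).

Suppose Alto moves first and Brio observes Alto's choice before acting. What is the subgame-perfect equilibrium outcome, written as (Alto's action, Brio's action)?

Solve by backward induction (Alto leads).
- S1: Brio compares -2, -1, 10, -3 and picks L; Alto would get 0.
- S2: Brio compares -2, 6, -5, 4 and picks M; Alto would get -2.
- S3: Brio compares 8, -1, 6, 7 and picks S; Alto would get 9.
- S4: Brio compares 9, 4, -3, -4 and picks S; Alto would get 1.
- S5: Brio compares 6, -4, -3, -1 and picks S; Alto would get -1.
Among 0, -2, 9, 1, -1, the best is 9 at S3. Subgame-perfect outcome: (S3, S) with payoffs (9, 8).

(S3, S)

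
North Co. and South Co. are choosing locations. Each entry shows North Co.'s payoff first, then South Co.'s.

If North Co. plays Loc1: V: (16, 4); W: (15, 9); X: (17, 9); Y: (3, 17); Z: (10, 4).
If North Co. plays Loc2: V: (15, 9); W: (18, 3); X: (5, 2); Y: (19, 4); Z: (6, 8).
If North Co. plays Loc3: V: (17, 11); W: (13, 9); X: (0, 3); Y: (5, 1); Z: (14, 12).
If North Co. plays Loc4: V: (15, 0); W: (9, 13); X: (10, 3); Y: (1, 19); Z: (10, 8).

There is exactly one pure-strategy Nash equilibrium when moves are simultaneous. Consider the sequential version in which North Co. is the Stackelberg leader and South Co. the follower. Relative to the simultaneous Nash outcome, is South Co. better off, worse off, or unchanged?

South Co. best-responds to each possible North Co. move:
- Loc1: South Co. compares 4, 9, 9, 17, 4 and picks Y; North Co. would get 3.
- Loc2: South Co. compares 9, 3, 2, 4, 8 and picks V; North Co. would get 15.
- Loc3: South Co. compares 11, 9, 3, 1, 12 and picks Z; North Co. would get 14.
- Loc4: South Co. compares 0, 13, 3, 19, 8 and picks Y; North Co. would get 1.
Maximizing over 3, 15, 14, 1, North Co. chooses Loc2. Subgame-perfect outcome: (Loc2, V) with payoffs (15, 9).
For the simultaneous game, intersect best replies.
North Co.'s best replies: V→Loc3; W→Loc2; X→Loc1; Y→Loc2; Z→Loc3.
South Co.'s best replies: Loc1→Y; Loc2→V; Loc3→Z; Loc4→Y.
The unique mutual best reply is (Loc3, Z), giving (14, 12).
South Co. earns 9 sequentially versus 12 at the Nash outcome: worse off.

worse off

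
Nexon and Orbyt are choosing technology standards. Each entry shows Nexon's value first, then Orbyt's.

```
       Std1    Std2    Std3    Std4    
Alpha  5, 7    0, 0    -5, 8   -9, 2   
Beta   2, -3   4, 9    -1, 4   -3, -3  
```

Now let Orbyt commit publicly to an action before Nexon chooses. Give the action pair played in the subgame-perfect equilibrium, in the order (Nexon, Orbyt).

(Beta, Std2)

Solve by backward induction (Orbyt leads).
- Std1: Nexon compares 5, 2 and picks Alpha; Orbyt would get 7.
- Std2: Nexon compares 0, 4 and picks Beta; Orbyt would get 9.
- Std3: Nexon compares -5, -1 and picks Beta; Orbyt would get 4.
- Std4: Nexon compares -9, -3 and picks Beta; Orbyt would get -3.
Maximizing over 7, 9, 4, -3, Orbyt chooses Std2. Subgame-perfect outcome: (Beta, Std2) with payoffs (4, 9).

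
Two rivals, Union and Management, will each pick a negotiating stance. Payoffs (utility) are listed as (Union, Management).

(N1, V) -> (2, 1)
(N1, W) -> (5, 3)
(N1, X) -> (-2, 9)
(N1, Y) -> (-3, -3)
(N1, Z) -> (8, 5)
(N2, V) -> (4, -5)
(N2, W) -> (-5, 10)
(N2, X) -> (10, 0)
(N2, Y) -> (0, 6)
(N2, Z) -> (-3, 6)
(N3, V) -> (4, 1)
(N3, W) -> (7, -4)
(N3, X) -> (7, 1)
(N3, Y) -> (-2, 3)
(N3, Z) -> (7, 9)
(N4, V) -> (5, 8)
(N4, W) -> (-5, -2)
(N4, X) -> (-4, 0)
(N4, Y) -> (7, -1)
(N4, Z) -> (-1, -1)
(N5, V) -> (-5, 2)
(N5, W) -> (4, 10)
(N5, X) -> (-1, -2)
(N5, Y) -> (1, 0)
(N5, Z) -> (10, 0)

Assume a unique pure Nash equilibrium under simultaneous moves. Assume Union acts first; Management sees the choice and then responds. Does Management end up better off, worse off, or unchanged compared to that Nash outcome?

Work backward from Management's decision.
- N1 → Management plays X (best of 1, 3, 9, -3, 5); Union gets -2.
- N2 → Management plays W (best of -5, 10, 0, 6, 6); Union gets -5.
- N3 → Management plays Z (best of 1, -4, 1, 3, 9); Union gets 7.
- N4 → Management plays V (best of 8, -2, 0, -1, -1); Union gets 5.
- N5 → Management plays W (best of 2, 10, -2, 0, 0); Union gets 4.
Among -2, -5, 7, 5, 4, the best is 7 at N3. Subgame-perfect outcome: (N3, Z) with payoffs (7, 9).
Under simultaneous play:
Union's best replies: V→N4; W→N3; X→N2; Y→N4; Z→N5.
Management's best replies: N1→X; N2→W; N3→Z; N4→V; N5→W.
The unique mutual best reply is (N4, V), giving (5, 8).
Management earns 9 sequentially versus 8 at the Nash outcome: better off.

better off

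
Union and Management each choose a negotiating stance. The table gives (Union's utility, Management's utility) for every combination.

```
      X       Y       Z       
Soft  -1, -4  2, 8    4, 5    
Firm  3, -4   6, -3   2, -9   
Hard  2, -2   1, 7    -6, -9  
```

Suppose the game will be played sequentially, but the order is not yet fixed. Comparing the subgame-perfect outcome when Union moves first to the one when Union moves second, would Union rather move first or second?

If Union leads: Management's best replies are Soft→Y, Firm→Y, Hard→Y; Union's induced payoffs 2, 6, 1; outcome (Firm, Y), payoffs (6, -3).
If Management leads: Union's best replies are X→Firm, Y→Firm, Z→Soft; Management's induced payoffs -4, -3, 5; outcome (Soft, Z), payoffs (4, 5).
Union gets 6 moving first and 4 moving second, so Union prefers to move first.

first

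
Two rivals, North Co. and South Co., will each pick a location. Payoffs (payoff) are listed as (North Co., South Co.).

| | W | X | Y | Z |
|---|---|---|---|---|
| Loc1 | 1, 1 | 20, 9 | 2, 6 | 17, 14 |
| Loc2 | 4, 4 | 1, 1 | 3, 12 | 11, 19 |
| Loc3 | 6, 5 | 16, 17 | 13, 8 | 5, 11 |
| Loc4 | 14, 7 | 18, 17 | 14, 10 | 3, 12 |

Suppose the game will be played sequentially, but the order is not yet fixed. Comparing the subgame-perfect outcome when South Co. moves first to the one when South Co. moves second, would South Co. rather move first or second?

If North Co. leads: South Co.'s best replies are Loc1→Z, Loc2→Z, Loc3→X, Loc4→X; North Co.'s induced payoffs 17, 11, 16, 18; outcome (Loc4, X), payoffs (18, 17).
If South Co. leads: North Co.'s best replies are W→Loc4, X→Loc1, Y→Loc4, Z→Loc1; South Co.'s induced payoffs 7, 9, 10, 14; outcome (Loc1, Z), payoffs (17, 14).
South Co. gets 14 moving first and 17 moving second, so South Co. prefers to move second.

second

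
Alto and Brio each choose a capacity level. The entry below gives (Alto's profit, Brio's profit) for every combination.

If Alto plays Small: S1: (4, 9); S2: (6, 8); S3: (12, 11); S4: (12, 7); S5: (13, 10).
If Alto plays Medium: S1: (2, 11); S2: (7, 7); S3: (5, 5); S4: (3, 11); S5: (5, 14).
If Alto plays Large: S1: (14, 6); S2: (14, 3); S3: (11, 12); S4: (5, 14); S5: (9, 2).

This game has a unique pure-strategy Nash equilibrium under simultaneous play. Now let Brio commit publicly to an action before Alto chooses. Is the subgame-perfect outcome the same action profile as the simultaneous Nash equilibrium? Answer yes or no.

Backward induction with Brio moving first.
- S1: BR = Large, leader payoff 6.
- S2: BR = Large, leader payoff 3.
- S3: BR = Small, leader payoff 11.
- S4: BR = Small, leader payoff 7.
- S5: BR = Small, leader payoff 10.
Maximizing over 6, 3, 11, 7, 10, Brio chooses S3. Subgame-perfect outcome: (Small, S3) with payoffs (12, 11).
Under simultaneous play:
Alto's best replies: S1→Large; S2→Large; S3→Small; S4→Small; S5→Small.
Brio's best replies: Small→S3; Medium→S5; Large→S4.
Only (Small, S3) has each player best-responding; Nash payoffs (12, 11).
Sequential outcome (Small, S3) coincides with the Nash profile (Small, S3).

yes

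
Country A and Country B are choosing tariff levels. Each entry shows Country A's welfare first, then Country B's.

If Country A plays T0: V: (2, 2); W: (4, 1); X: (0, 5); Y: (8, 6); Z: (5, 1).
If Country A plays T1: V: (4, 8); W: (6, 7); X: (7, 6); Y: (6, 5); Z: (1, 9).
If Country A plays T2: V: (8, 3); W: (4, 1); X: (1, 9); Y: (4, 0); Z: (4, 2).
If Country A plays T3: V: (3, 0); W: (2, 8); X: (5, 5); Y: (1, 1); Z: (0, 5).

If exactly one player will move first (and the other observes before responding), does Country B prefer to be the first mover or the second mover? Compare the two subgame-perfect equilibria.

If Country A leads: Country B's best replies are T0→Y, T1→Z, T2→X, T3→W; Country A's induced payoffs 8, 1, 1, 2; outcome (T0, Y), payoffs (8, 6).
If Country B leads: Country A's best replies are V→T2, W→T1, X→T1, Y→T0, Z→T0; Country B's induced payoffs 3, 7, 6, 6, 1; outcome (T1, W), payoffs (6, 7).
Country B gets 7 moving first and 6 moving second, so Country B prefers to move first.

first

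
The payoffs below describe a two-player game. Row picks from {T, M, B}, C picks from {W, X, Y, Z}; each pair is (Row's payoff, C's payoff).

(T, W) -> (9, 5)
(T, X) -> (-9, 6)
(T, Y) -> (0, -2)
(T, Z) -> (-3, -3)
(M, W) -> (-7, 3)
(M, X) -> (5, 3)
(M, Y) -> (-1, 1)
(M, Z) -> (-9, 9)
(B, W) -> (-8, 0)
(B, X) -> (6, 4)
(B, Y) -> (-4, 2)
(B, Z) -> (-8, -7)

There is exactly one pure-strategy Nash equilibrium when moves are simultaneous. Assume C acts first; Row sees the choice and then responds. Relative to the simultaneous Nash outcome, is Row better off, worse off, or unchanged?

better off

Solve by backward induction (C leads).
- W: Row compares 9, -7, -8 and picks T; C would get 5.
- X: Row compares -9, 5, 6 and picks B; C would get 4.
- Y: Row compares 0, -1, -4 and picks T; C would get -2.
- Z: Row compares -3, -9, -8 and picks T; C would get -3.
C's induced payoffs are 5, 4, -2, -3, so C commits to W. Subgame-perfect outcome: (T, W) with payoffs (9, 5).
For the simultaneous game, intersect best replies.
Row's best replies: W→T; X→B; Y→T; Z→T.
C's best replies: T→X; M→Z; B→X.
The unique mutual best reply is (B, X), giving (6, 4).
Row earns 9 sequentially versus 6 at the Nash outcome: better off.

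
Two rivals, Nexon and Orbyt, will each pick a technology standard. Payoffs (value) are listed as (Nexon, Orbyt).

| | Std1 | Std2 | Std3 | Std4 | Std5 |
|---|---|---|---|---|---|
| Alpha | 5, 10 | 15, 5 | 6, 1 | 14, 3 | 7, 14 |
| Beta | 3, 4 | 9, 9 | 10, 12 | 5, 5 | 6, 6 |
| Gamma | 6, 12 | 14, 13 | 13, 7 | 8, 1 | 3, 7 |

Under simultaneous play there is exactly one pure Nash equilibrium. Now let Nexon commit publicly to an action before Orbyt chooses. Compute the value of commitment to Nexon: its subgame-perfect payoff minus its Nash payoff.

Backward induction with Nexon moving first.
- Alpha → Orbyt plays Std5 (best of 10, 5, 1, 3, 14); Nexon gets 7.
- Beta → Orbyt plays Std3 (best of 4, 9, 12, 5, 6); Nexon gets 10.
- Gamma → Orbyt plays Std2 (best of 12, 13, 7, 1, 7); Nexon gets 14.
Among 7, 10, 14, the best is 14 at Gamma. Subgame-perfect outcome: (Gamma, Std2) with payoffs (14, 13).
Under simultaneous play:
Nexon's best replies: Std1→Gamma; Std2→Alpha; Std3→Gamma; Std4→Alpha; Std5→Alpha.
Orbyt's best replies: Alpha→Std5; Beta→Std3; Gamma→Std2.
Only (Alpha, Std5) has each player best-responding; Nash payoffs (7, 14).
Nexon's commitment gain: 14 − 7 = 7.

7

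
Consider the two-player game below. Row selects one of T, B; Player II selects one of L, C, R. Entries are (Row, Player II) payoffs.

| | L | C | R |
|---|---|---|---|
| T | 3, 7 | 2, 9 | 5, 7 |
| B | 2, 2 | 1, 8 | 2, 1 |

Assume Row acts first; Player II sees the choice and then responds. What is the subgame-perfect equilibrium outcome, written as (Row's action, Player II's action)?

(T, C)

Player II best-responds to each possible Row move:
- T: Player II compares 7, 9, 7 and picks C; Row would get 2.
- B: Player II compares 2, 8, 1 and picks C; Row would get 1.
Maximizing over 2, 1, Row chooses T. Subgame-perfect outcome: (T, C) with payoffs (2, 9).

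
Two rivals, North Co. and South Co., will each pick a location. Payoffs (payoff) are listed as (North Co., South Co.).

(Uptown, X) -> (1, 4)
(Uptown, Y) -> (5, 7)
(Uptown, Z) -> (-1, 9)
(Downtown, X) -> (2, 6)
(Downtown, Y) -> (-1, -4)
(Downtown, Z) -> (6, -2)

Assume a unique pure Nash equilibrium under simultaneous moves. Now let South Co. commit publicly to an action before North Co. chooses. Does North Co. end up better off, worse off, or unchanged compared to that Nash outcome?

Backward induction with South Co. moving first.
- X → North Co. plays Downtown (best of 1, 2); South Co. gets 6.
- Y → North Co. plays Uptown (best of 5, -1); South Co. gets 7.
- Z → North Co. plays Downtown (best of -1, 6); South Co. gets -2.
South Co.'s induced payoffs are 6, 7, -2, so South Co. commits to Y. Subgame-perfect outcome: (Uptown, Y) with payoffs (5, 7).
Under simultaneous play:
North Co.'s best replies: X→Downtown; Y→Uptown; Z→Downtown.
South Co.'s best replies: Uptown→Z; Downtown→X.
Only (Downtown, X) has each player best-responding; Nash payoffs (2, 6).
North Co. earns 5 sequentially versus 2 at the Nash outcome: better off.

better off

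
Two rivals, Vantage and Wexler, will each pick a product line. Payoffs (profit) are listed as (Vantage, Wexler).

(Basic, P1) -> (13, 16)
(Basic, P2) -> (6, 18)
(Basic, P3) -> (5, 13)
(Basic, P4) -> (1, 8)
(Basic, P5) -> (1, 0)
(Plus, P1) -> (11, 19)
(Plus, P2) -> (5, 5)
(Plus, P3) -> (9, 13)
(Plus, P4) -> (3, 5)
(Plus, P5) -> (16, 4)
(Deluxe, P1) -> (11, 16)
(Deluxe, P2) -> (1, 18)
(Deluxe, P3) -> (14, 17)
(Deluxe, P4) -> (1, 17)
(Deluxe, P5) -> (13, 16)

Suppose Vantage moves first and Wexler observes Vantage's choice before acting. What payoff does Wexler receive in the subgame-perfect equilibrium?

19

Solve by backward induction (Vantage leads).
- Basic: Wexler compares 16, 18, 13, 8, 0 and picks P2; Vantage would get 6.
- Plus: Wexler compares 19, 5, 13, 5, 4 and picks P1; Vantage would get 11.
- Deluxe: Wexler compares 16, 18, 17, 17, 16 and picks P2; Vantage would get 1.
Among 6, 11, 1, the best is 11 at Plus. Subgame-perfect outcome: (Plus, P1) with payoffs (11, 19).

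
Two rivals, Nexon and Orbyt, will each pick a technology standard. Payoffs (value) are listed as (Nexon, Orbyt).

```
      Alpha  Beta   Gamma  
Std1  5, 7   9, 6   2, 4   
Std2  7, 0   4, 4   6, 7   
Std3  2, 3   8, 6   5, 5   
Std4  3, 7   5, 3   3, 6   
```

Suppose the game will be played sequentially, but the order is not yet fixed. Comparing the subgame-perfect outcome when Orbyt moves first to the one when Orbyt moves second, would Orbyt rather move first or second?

first

If Nexon leads: Orbyt's best replies are Std1→Alpha, Std2→Gamma, Std3→Beta, Std4→Alpha; Nexon's induced payoffs 5, 6, 8, 3; outcome (Std3, Beta), payoffs (8, 6).
If Orbyt leads: Nexon's best replies are Alpha→Std2, Beta→Std1, Gamma→Std2; Orbyt's induced payoffs 0, 6, 7; outcome (Std2, Gamma), payoffs (6, 7).
Orbyt gets 7 moving first and 6 moving second, so Orbyt prefers to move first.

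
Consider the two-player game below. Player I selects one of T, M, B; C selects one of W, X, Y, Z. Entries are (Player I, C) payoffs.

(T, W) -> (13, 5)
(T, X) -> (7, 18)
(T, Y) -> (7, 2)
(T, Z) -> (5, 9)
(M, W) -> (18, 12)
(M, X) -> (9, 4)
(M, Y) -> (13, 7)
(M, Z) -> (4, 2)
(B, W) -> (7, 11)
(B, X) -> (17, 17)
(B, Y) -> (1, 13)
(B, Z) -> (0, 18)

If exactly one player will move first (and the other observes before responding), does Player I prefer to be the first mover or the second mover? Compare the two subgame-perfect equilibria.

first

If Player I leads: C's best replies are T→X, M→W, B→Z; Player I's induced payoffs 7, 18, 0; outcome (M, W), payoffs (18, 12).
If C leads: Player I's best replies are W→M, X→B, Y→M, Z→T; C's induced payoffs 12, 17, 7, 9; outcome (B, X), payoffs (17, 17).
Player I gets 18 moving first and 17 moving second, so Player I prefers to move first.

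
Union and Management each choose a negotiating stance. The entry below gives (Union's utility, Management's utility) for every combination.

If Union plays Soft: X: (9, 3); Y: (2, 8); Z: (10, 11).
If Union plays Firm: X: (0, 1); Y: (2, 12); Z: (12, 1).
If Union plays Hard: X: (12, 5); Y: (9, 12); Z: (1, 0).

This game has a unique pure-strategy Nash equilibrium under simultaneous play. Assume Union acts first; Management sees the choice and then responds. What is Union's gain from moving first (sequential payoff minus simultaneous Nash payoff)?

Backward induction with Union moving first.
- Soft → Management plays Z (best of 3, 8, 11); Union gets 10.
- Firm → Management plays Y (best of 1, 12, 1); Union gets 2.
- Hard → Management plays Y (best of 5, 12, 0); Union gets 9.
Union's induced payoffs are 10, 2, 9, so Union commits to Soft. Subgame-perfect outcome: (Soft, Z) with payoffs (10, 11).
Now find the simultaneous Nash equilibrium.
Union's best replies: X→Hard; Y→Hard; Z→Firm.
Management's best replies: Soft→Z; Firm→Y; Hard→Y.
Only (Hard, Y) has each player best-responding; Nash payoffs (9, 12).
Union's commitment gain: 10 − 9 = 1.

1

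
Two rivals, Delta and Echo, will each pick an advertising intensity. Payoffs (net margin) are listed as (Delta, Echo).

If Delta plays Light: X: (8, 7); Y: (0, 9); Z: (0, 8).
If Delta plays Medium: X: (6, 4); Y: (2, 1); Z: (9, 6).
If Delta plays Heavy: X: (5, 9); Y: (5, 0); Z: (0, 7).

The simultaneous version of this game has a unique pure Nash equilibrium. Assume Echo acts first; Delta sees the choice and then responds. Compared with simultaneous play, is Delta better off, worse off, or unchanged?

worse off

Solve by backward induction (Echo leads).
- X → Delta plays Light (best of 8, 6, 5); Echo gets 7.
- Y → Delta plays Heavy (best of 0, 2, 5); Echo gets 0.
- Z → Delta plays Medium (best of 0, 9, 0); Echo gets 6.
Maximizing over 7, 0, 6, Echo chooses X. Subgame-perfect outcome: (Light, X) with payoffs (8, 7).
Now find the simultaneous Nash equilibrium.
Delta's best replies: X→Light; Y→Heavy; Z→Medium.
Echo's best replies: Light→Y; Medium→Z; Heavy→X.
The unique mutual best reply is (Medium, Z), giving (9, 6).
Delta earns 8 sequentially versus 9 at the Nash outcome: worse off.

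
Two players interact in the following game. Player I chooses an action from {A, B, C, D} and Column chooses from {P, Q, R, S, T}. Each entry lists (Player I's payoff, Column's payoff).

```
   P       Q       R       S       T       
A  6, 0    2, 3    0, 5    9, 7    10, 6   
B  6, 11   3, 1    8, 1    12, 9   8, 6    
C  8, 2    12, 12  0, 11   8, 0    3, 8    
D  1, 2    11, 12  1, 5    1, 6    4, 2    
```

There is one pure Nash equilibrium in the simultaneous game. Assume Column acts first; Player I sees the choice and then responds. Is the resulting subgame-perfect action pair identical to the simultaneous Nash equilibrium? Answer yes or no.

Backward induction with Column moving first.
- P: BR = C, leader payoff 2.
- Q: BR = C, leader payoff 12.
- R: BR = B, leader payoff 1.
- S: BR = B, leader payoff 9.
- T: BR = A, leader payoff 6.
Maximizing over 2, 12, 1, 9, 6, Column chooses Q. Subgame-perfect outcome: (C, Q) with payoffs (12, 12).
Now find the simultaneous Nash equilibrium.
Player I's best replies: P→C; Q→C; R→B; S→B; T→A.
Column's best replies: A→S; B→P; C→Q; D→Q.
The unique mutual best reply is (C, Q), giving (12, 12).
Sequential outcome (C, Q) coincides with the Nash profile (C, Q).

yes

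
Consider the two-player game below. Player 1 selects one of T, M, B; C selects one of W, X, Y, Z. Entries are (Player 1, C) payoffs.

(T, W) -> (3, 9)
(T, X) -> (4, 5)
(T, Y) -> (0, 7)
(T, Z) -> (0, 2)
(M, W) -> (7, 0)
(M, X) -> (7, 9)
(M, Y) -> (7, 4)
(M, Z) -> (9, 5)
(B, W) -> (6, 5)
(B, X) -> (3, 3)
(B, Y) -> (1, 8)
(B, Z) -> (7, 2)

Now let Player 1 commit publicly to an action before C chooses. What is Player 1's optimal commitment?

Backward induction with Player 1 moving first.
- T: BR = W, leader payoff 3.
- M: BR = X, leader payoff 7.
- B: BR = Y, leader payoff 1.
Player 1's induced payoffs are 3, 7, 1, so Player 1 commits to M. Subgame-perfect outcome: (M, X) with payoffs (7, 9).

M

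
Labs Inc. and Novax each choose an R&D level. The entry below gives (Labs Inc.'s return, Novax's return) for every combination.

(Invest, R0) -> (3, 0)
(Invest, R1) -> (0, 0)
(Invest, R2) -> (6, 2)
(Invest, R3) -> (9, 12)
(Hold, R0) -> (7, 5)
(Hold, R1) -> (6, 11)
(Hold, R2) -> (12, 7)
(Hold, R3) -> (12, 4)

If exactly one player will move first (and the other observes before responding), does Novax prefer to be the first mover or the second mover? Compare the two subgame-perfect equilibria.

If Labs Inc. leads: Novax's best replies are Invest→R3, Hold→R1; Labs Inc.'s induced payoffs 9, 6; outcome (Invest, R3), payoffs (9, 12).
If Novax leads: Labs Inc.'s best replies are R0→Hold, R1→Hold, R2→Hold, R3→Hold; Novax's induced payoffs 5, 11, 7, 4; outcome (Hold, R1), payoffs (6, 11).
Novax gets 11 moving first and 12 moving second, so Novax prefers to move second.

second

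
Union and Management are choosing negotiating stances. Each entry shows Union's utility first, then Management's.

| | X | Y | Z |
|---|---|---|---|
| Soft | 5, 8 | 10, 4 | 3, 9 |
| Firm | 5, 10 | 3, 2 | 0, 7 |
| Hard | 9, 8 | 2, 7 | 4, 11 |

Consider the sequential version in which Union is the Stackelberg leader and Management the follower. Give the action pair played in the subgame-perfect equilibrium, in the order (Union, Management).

(Firm, X)

Work backward from Management's decision.
- Soft: BR = Z, leader payoff 3.
- Firm: BR = X, leader payoff 5.
- Hard: BR = Z, leader payoff 4.
Maximizing over 3, 5, 4, Union chooses Firm. Subgame-perfect outcome: (Firm, X) with payoffs (5, 10).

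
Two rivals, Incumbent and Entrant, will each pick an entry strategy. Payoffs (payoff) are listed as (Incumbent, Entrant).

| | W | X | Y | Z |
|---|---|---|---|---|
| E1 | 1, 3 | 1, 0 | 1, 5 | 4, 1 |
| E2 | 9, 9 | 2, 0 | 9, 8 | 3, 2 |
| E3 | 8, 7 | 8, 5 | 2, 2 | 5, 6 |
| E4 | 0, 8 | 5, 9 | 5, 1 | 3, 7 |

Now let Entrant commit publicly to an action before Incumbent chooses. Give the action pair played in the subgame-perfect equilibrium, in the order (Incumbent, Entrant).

(E2, W)

Incumbent best-responds to each possible Entrant move:
- W: Incumbent compares 1, 9, 8, 0 and picks E2; Entrant would get 9.
- X: Incumbent compares 1, 2, 8, 5 and picks E3; Entrant would get 5.
- Y: Incumbent compares 1, 9, 2, 5 and picks E2; Entrant would get 8.
- Z: Incumbent compares 4, 3, 5, 3 and picks E3; Entrant would get 6.
Maximizing over 9, 5, 8, 6, Entrant chooses W. Subgame-perfect outcome: (E2, W) with payoffs (9, 9).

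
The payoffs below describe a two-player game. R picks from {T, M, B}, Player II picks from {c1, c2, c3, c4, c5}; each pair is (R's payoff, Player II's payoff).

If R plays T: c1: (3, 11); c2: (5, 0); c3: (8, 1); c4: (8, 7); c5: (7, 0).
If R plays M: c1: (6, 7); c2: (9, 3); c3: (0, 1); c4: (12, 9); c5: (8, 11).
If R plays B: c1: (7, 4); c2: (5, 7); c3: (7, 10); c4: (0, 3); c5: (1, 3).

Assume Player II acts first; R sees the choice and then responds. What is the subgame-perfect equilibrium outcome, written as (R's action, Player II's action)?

(M, c5)

Backward induction with Player II moving first.
- c1: BR = B, leader payoff 4.
- c2: BR = M, leader payoff 3.
- c3: BR = T, leader payoff 1.
- c4: BR = M, leader payoff 9.
- c5: BR = M, leader payoff 11.
Maximizing over 4, 3, 1, 9, 11, Player II chooses c5. Subgame-perfect outcome: (M, c5) with payoffs (8, 11).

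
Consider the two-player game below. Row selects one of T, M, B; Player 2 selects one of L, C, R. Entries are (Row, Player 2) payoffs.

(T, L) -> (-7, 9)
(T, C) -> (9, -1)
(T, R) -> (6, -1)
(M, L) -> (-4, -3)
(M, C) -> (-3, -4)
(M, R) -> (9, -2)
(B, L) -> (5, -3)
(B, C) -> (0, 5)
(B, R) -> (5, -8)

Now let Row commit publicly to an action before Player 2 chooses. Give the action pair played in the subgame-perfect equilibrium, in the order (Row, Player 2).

(M, R)

Work backward from Player 2's decision.
- T → Player 2 plays L (best of 9, -1, -1); Row gets -7.
- M → Player 2 plays R (best of -3, -4, -2); Row gets 9.
- B → Player 2 plays C (best of -3, 5, -8); Row gets 0.
Row's induced payoffs are -7, 9, 0, so Row commits to M. Subgame-perfect outcome: (M, R) with payoffs (9, -2).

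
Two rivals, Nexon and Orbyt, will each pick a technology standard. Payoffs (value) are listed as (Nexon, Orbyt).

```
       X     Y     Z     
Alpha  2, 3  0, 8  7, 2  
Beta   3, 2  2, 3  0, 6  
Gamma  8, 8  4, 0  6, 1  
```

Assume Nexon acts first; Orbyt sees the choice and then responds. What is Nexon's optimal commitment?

Gamma

Orbyt best-responds to each possible Nexon move:
- Alpha: BR = Y, leader payoff 0.
- Beta: BR = Z, leader payoff 0.
- Gamma: BR = X, leader payoff 8.
Nexon's induced payoffs are 0, 0, 8, so Nexon commits to Gamma. Subgame-perfect outcome: (Gamma, X) with payoffs (8, 8).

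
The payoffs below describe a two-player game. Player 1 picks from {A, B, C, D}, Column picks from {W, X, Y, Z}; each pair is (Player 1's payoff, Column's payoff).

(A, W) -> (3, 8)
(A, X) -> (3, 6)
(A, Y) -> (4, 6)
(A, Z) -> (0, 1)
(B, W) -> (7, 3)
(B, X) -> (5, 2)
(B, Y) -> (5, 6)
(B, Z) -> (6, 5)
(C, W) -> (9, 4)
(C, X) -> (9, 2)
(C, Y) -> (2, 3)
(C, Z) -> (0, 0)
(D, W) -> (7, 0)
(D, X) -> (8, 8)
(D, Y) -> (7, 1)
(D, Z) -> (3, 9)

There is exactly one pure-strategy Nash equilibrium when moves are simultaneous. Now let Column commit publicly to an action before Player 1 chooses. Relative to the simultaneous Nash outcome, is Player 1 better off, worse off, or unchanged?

Player 1 best-responds to each possible Column move:
- W: BR = C, leader payoff 4.
- X: BR = C, leader payoff 2.
- Y: BR = D, leader payoff 1.
- Z: BR = B, leader payoff 5.
Column's induced payoffs are 4, 2, 1, 5, so Column commits to Z. Subgame-perfect outcome: (B, Z) with payoffs (6, 5).
For the simultaneous game, intersect best replies.
Player 1's best replies: W→C; X→C; Y→D; Z→B.
Column's best replies: A→W; B→Y; C→W; D→Z.
Only (C, W) has each player best-responding; Nash payoffs (9, 4).
Player 1 earns 6 sequentially versus 9 at the Nash outcome: worse off.

worse off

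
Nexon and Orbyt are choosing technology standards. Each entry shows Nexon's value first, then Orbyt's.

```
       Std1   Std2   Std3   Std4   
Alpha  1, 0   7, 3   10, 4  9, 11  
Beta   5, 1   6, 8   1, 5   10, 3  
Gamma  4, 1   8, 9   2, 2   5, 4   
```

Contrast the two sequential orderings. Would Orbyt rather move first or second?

If Nexon leads: Orbyt's best replies are Alpha→Std4, Beta→Std2, Gamma→Std2; Nexon's induced payoffs 9, 6, 8; outcome (Alpha, Std4), payoffs (9, 11).
If Orbyt leads: Nexon's best replies are Std1→Beta, Std2→Gamma, Std3→Alpha, Std4→Beta; Orbyt's induced payoffs 1, 9, 4, 3; outcome (Gamma, Std2), payoffs (8, 9).
Orbyt gets 9 moving first and 11 moving second, so Orbyt prefers to move second.

second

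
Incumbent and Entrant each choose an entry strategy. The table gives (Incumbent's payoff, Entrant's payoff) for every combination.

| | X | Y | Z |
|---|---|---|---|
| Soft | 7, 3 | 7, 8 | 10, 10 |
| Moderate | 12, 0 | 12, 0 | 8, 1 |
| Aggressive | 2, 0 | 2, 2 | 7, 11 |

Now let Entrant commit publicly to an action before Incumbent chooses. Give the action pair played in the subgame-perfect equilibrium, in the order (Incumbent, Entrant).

Backward induction with Entrant moving first.
- X: Incumbent compares 7, 12, 2 and picks Moderate; Entrant would get 0.
- Y: Incumbent compares 7, 12, 2 and picks Moderate; Entrant would get 0.
- Z: Incumbent compares 10, 8, 7 and picks Soft; Entrant would get 10.
Maximizing over 0, 0, 10, Entrant chooses Z. Subgame-perfect outcome: (Soft, Z) with payoffs (10, 10).

(Soft, Z)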